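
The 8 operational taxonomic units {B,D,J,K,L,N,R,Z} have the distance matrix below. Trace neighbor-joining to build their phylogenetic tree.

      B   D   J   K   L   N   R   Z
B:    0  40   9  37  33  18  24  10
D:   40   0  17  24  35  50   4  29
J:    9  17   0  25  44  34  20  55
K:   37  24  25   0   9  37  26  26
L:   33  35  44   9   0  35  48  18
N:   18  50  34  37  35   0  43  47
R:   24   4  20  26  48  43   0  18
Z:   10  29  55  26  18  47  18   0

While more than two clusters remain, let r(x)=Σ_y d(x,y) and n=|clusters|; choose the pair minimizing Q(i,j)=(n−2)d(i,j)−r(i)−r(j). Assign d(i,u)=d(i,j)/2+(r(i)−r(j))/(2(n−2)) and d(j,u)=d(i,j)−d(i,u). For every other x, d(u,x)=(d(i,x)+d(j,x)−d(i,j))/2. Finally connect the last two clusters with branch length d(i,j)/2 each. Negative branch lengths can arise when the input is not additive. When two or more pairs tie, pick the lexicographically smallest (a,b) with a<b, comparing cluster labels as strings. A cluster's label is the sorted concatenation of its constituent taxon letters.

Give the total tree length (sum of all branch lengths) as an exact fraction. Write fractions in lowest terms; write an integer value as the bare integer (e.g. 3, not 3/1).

2727/32

iteration 1: select D,R (d=4, Q=-358); attach at lengths (10/3, 2/3); label the merged cluster DR
  updated: d(B,DR)=30, d(DR,J)=33/2, d(DR,K)=23, d(DR,L)=79/2, d(DR,N)=89/2, d(DR,Z)=43/2
iteration 2: select K,L (d=9, Q=-581/2); attach at lengths (47/20, 133/20); label the merged cluster KL
  updated: d(B,KL)=61/2, d(DR,KL)=107/4, d(J,KL)=30, d(KL,N)=63/2, d(KL,Z)=35/2
iteration 3: select DR,J (d=33/2, Q=-871/4); attach at lengths (243/32, 285/32); label the merged cluster DJR
  updated: d(B,DJR)=45/4, d(DJR,KL)=161/8, d(DJR,N)=31, d(DJR,Z)=30
iteration 4: select KL,Z (d=35/2, Q=-1213/8); attach at lengths (127/16, 153/16); label the merged cluster KLZ
  updated: d(B,KLZ)=23/2, d(DJR,KLZ)=261/16, d(KLZ,N)=61/2
iteration 5: select B,N (d=18, Q=-337/4); attach at lengths (-11/16, 299/16); label the merged cluster BN
  updated: d(BN,DJR)=97/8, d(BN,KLZ)=12
iteration 6: select BN,DJR (d=97/8, Q=-647/16); attach at lengths (125/32, 263/32); label the merged cluster BDJNR
  updated: d(BDJNR,KLZ)=259/32
iteration 7: select BDJNR,KLZ (d=259/32); attach at lengths (259/64, 259/64); label the merged cluster BDJKLNRZ
final tree: (((B:-11/16,N:299/16):125/32,((D:10/3,R:2/3):243/32,J:285/32):263/32):259/64,((K:47/20,L:133/20):127/16,Z:153/16):259/64)
total length: 2727/32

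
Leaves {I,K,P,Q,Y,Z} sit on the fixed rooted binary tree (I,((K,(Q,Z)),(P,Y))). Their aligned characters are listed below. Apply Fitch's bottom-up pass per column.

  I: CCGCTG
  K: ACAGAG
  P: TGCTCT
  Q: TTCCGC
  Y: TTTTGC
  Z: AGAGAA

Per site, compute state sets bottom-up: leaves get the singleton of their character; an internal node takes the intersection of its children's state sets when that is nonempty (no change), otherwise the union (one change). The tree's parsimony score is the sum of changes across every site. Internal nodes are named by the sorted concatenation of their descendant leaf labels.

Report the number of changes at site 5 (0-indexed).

4

site 0, node QZ: Q={T} ∪ Z={A} → {A,T} (+1)
site 0, node KQZ: K={A} ∩ QZ={A,T} → {A} (+0)
site 0, node PY: P={T} ∩ Y={T} → {T} (+0)
site 0, node KPQYZ: KQZ={A} ∪ PY={T} → {A,T} (+1)
site 0, node IKPQYZ: I={C} ∪ KPQYZ={A,T} → {A,C,T} (+1)
site 1, node QZ: Q={T} ∪ Z={G} → {G,T} (+1)
site 1, node KQZ: K={C} ∪ QZ={G,T} → {C,G,T} (+1)
site 1, node PY: P={G} ∪ Y={T} → {G,T} (+1)
site 1, node KPQYZ: KQZ={C,G,T} ∩ PY={G,T} → {G,T} (+0)
site 1, node IKPQYZ: I={C} ∪ KPQYZ={G,T} → {C,G,T} (+1)
site 2, node QZ: Q={C} ∪ Z={A} → {A,C} (+1)
site 2, node KQZ: K={A} ∩ QZ={A,C} → {A} (+0)
site 2, node PY: P={C} ∪ Y={T} → {C,T} (+1)
site 2, node KPQYZ: KQZ={A} ∪ PY={C,T} → {A,C,T} (+1)
site 2, node IKPQYZ: I={G} ∪ KPQYZ={A,C,T} → {A,C,G,T} (+1)
site 3, node QZ: Q={C} ∪ Z={G} → {C,G} (+1)
site 3, node KQZ: K={G} ∩ QZ={C,G} → {G} (+0)
site 3, node PY: P={T} ∩ Y={T} → {T} (+0)
site 3, node KPQYZ: KQZ={G} ∪ PY={T} → {G,T} (+1)
site 3, node IKPQYZ: I={C} ∪ KPQYZ={G,T} → {C,G,T} (+1)
site 4, node QZ: Q={G} ∪ Z={A} → {A,G} (+1)
site 4, node KQZ: K={A} ∩ QZ={A,G} → {A} (+0)
site 4, node PY: P={C} ∪ Y={G} → {C,G} (+1)
site 4, node KPQYZ: KQZ={A} ∪ PY={C,G} → {A,C,G} (+1)
site 4, node IKPQYZ: I={T} ∪ KPQYZ={A,C,G} → {A,C,G,T} (+1)
site 5, node QZ: Q={C} ∪ Z={A} → {A,C} (+1)
site 5, node KQZ: K={G} ∪ QZ={A,C} → {A,C,G} (+1)
site 5, node PY: P={T} ∪ Y={C} → {C,T} (+1)
site 5, node KPQYZ: KQZ={A,C,G} ∩ PY={C,T} → {C} (+0)
site 5, node IKPQYZ: I={G} ∪ KPQYZ={C} → {C,G} (+1)
per-site changes: [3, 4, 4, 3, 4, 4]; total = 22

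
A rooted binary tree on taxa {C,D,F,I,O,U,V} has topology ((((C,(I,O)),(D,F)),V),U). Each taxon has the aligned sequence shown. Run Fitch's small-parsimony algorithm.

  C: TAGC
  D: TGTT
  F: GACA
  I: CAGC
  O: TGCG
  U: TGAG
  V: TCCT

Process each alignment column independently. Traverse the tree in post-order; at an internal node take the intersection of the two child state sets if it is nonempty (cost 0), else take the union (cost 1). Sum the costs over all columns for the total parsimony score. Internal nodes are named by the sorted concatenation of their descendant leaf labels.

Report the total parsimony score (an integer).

14

site 0, node IO: I={C} ∪ O={T} → {C,T} (+1)
site 0, node CIO: C={T} ∩ IO={C,T} → {T} (+0)
site 0, node DF: D={T} ∪ F={G} → {G,T} (+1)
site 0, node CDFIO: CIO={T} ∩ DF={G,T} → {T} (+0)
site 0, node CDFIOV: CDFIO={T} ∩ V={T} → {T} (+0)
site 0, node CDFIOUV: CDFIOV={T} ∩ U={T} → {T} (+0)
site 1, node IO: I={A} ∪ O={G} → {A,G} (+1)
site 1, node CIO: C={A} ∩ IO={A,G} → {A} (+0)
site 1, node DF: D={G} ∪ F={A} → {A,G} (+1)
site 1, node CDFIO: CIO={A} ∩ DF={A,G} → {A} (+0)
site 1, node CDFIOV: CDFIO={A} ∪ V={C} → {A,C} (+1)
site 1, node CDFIOUV: CDFIOV={A,C} ∪ U={G} → {A,C,G} (+1)
site 2, node IO: I={G} ∪ O={C} → {C,G} (+1)
site 2, node CIO: C={G} ∩ IO={C,G} → {G} (+0)
site 2, node DF: D={T} ∪ F={C} → {C,T} (+1)
site 2, node CDFIO: CIO={G} ∪ DF={C,T} → {C,G,T} (+1)
site 2, node CDFIOV: CDFIO={C,G,T} ∩ V={C} → {C} (+0)
site 2, node CDFIOUV: CDFIOV={C} ∪ U={A} → {A,C} (+1)
site 3, node IO: I={C} ∪ O={G} → {C,G} (+1)
site 3, node CIO: C={C} ∩ IO={C,G} → {C} (+0)
site 3, node DF: D={T} ∪ F={A} → {A,T} (+1)
site 3, node CDFIO: CIO={C} ∪ DF={A,T} → {A,C,T} (+1)
site 3, node CDFIOV: CDFIO={A,C,T} ∩ V={T} → {T} (+0)
site 3, node CDFIOUV: CDFIOV={T} ∪ U={G} → {G,T} (+1)
per-site changes: [2, 4, 4, 4]; total = 14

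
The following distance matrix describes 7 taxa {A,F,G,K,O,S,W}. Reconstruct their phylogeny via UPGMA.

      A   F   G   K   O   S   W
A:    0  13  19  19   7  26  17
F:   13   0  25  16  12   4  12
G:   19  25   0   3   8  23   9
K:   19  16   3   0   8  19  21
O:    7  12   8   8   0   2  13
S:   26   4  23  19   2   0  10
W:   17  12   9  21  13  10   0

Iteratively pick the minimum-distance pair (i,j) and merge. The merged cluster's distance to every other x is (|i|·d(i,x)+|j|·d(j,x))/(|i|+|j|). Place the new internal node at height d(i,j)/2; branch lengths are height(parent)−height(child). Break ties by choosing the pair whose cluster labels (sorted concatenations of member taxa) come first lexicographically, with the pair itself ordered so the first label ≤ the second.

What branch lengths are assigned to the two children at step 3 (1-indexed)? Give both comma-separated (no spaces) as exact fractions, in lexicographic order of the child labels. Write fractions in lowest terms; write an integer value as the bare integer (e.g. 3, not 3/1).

4,3

iteration 1: select O,S (d=2); attach at lengths (1, 1); label the merged cluster OS
  updated: d(A,OS)=33/2, d(F,OS)=8, d(G,OS)=31/2, d(K,OS)=27/2, d(OS,W)=23/2
iteration 2: select G,K (d=3); attach at lengths (3/2, 3/2); label the merged cluster GK
  updated: d(A,GK)=19, d(F,GK)=41/2, d(GK,OS)=29/2, d(GK,W)=15
iteration 3: select F,OS (d=8); attach at lengths (4, 3); label the merged cluster FOS
  updated: d(A,FOS)=46/3, d(FOS,GK)=33/2, d(FOS,W)=35/3
iteration 4: select FOS,W (d=35/3); attach at lengths (11/6, 35/6); label the merged cluster FOSW
  updated: d(A,FOSW)=63/4, d(FOSW,GK)=129/8
iteration 5: select A,FOSW (d=63/4); attach at lengths (63/8, 49/24); label the merged cluster AFOSW
  updated: d(AFOSW,GK)=167/10
iteration 6: select AFOSW,GK (d=167/10); attach at lengths (19/40, 137/20); label the merged cluster AFGKOSW
final tree: ((A:63/8,((F:4,(O:1,S:1):3):11/6,W:35/6):49/24):19/40,(G:3/2,K:3/2):137/20)
total length: 4429/120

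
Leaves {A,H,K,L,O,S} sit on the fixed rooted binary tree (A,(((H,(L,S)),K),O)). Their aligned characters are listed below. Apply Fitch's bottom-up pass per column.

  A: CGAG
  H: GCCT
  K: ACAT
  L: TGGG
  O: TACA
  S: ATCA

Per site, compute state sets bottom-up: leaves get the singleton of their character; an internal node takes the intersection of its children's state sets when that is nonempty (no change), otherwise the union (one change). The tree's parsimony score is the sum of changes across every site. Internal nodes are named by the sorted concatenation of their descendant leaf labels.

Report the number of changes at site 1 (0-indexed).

LS@0: {T} ∪ {A} = {A,T} (union, +1)
HLS@0: {G} ∪ {A,T} = {A,G,T} (union, +1)
HKLS@0: {A,G,T} ∩ {A} = {A} (intersection, +0)
HKLOS@0: {A} ∪ {T} = {A,T} (union, +1)
AHKLOS@0: {C} ∪ {A,T} = {A,C,T} (union, +1)
LS@1: {G} ∪ {T} = {G,T} (union, +1)
HLS@1: {C} ∪ {G,T} = {C,G,T} (union, +1)
HKLS@1: {C,G,T} ∩ {C} = {C} (intersection, +0)
HKLOS@1: {C} ∪ {A} = {A,C} (union, +1)
AHKLOS@1: {G} ∪ {A,C} = {A,C,G} (union, +1)
LS@2: {G} ∪ {C} = {C,G} (union, +1)
HLS@2: {C} ∩ {C,G} = {C} (intersection, +0)
HKLS@2: {C} ∪ {A} = {A,C} (union, +1)
HKLOS@2: {A,C} ∩ {C} = {C} (intersection, +0)
AHKLOS@2: {A} ∪ {C} = {A,C} (union, +1)
LS@3: {G} ∪ {A} = {A,G} (union, +1)
HLS@3: {T} ∪ {A,G} = {A,G,T} (union, +1)
HKLS@3: {A,G,T} ∩ {T} = {T} (intersection, +0)
HKLOS@3: {T} ∪ {A} = {A,T} (union, +1)
AHKLOS@3: {G} ∪ {A,T} = {A,G,T} (union, +1)
per-site changes: [4, 4, 3, 4]; total = 15

4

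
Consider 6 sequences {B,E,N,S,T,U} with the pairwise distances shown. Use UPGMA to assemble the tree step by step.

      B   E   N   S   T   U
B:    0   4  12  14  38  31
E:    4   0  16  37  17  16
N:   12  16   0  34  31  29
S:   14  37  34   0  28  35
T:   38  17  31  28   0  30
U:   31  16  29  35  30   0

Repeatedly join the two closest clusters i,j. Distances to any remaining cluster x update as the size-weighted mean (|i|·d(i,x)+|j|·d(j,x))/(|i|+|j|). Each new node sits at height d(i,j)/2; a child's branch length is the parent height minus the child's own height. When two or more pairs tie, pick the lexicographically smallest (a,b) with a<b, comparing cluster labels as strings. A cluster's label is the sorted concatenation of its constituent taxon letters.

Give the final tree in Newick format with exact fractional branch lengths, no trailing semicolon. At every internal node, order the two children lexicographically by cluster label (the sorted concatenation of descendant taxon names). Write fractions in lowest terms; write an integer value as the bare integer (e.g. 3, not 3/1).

step 1: merge (B,E) at d=4; branch lengths B→2, E→2; new cluster BE
  updated: d(BE,N)=14, d(BE,S)=51/2, d(BE,T)=55/2, d(BE,U)=47/2
step 2: merge (BE,N) at d=14; branch lengths BE→5, N→7; new cluster BEN
  updated: d(BEN,S)=85/3, d(BEN,T)=86/3, d(BEN,U)=76/3
step 3: merge (BEN,U) at d=76/3; branch lengths BEN→17/3, U→38/3; new cluster BENU
  updated: d(BENU,S)=30, d(BENU,T)=29
step 4: merge (S,T) at d=28; branch lengths S→14, T→14; new cluster ST
  updated: d(BENU,ST)=59/2
step 5: merge (BENU,ST) at d=59/2; branch lengths BENU→25/12, ST→3/4; new cluster BENSTU
final tree: ((((B:2,E:2):5,N:7):17/3,U:38/3):25/12,(S:14,T:14):3/4)
total length: 391/6

((((B:2,E:2):5,N:7):17/3,U:38/3):25/12,(S:14,T:14):3/4)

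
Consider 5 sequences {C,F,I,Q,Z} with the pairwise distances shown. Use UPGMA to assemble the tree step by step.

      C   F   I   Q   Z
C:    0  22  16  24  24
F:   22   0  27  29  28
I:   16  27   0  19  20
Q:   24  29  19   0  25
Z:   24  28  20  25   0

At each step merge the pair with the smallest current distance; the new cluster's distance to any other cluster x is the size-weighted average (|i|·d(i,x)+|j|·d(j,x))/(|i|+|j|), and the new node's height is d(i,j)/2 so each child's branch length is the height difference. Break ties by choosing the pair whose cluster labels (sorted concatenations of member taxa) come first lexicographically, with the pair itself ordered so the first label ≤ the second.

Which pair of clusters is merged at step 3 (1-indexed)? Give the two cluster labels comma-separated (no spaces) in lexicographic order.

CIQ,Z

iteration 1: select C,I (d=16); attach at lengths (8, 8); label the merged cluster CI
  updated: d(CI,F)=49/2, d(CI,Q)=43/2, d(CI,Z)=22
iteration 2: select CI,Q (d=43/2); attach at lengths (11/4, 43/4); label the merged cluster CIQ
  updated: d(CIQ,F)=26, d(CIQ,Z)=23
iteration 3: select CIQ,Z (d=23); attach at lengths (3/4, 23/2); label the merged cluster CIQZ
  updated: d(CIQZ,F)=53/2
iteration 4: select CIQZ,F (d=53/2); attach at lengths (7/4, 53/4); label the merged cluster CFIQZ
final tree: ((((C:8,I:8):11/4,Q:43/4):3/4,Z:23/2):7/4,F:53/4)
total length: 227/4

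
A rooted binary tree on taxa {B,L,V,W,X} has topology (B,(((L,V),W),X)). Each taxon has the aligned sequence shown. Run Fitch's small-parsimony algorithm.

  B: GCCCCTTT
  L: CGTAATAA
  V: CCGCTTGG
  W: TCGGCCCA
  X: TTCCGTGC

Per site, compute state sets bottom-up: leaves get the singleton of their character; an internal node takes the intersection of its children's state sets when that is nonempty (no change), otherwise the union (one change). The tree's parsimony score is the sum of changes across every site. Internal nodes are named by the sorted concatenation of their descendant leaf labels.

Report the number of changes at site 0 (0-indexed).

site 0, node LV: L={C} ∩ V={C} → {C} (+0)
site 0, node LVW: LV={C} ∪ W={T} → {C,T} (+1)
site 0, node LVWX: LVW={C,T} ∩ X={T} → {T} (+0)
site 0, node BLVWX: B={G} ∪ LVWX={T} → {G,T} (+1)
site 1, node LV: L={G} ∪ V={C} → {C,G} (+1)
site 1, node LVW: LV={C,G} ∩ W={C} → {C} (+0)
site 1, node LVWX: LVW={C} ∪ X={T} → {C,T} (+1)
site 1, node BLVWX: B={C} ∩ LVWX={C,T} → {C} (+0)
site 2, node LV: L={T} ∪ V={G} → {G,T} (+1)
site 2, node LVW: LV={G,T} ∩ W={G} → {G} (+0)
site 2, node LVWX: LVW={G} ∪ X={C} → {C,G} (+1)
site 2, node BLVWX: B={C} ∩ LVWX={C,G} → {C} (+0)
site 3, node LV: L={A} ∪ V={C} → {A,C} (+1)
site 3, node LVW: LV={A,C} ∪ W={G} → {A,C,G} (+1)
site 3, node LVWX: LVW={A,C,G} ∩ X={C} → {C} (+0)
site 3, node BLVWX: B={C} ∩ LVWX={C} → {C} (+0)
site 4, node LV: L={A} ∪ V={T} → {A,T} (+1)
site 4, node LVW: LV={A,T} ∪ W={C} → {A,C,T} (+1)
site 4, node LVWX: LVW={A,C,T} ∪ X={G} → {A,C,G,T} (+1)
site 4, node BLVWX: B={C} ∩ LVWX={A,C,G,T} → {C} (+0)
site 5, node LV: L={T} ∩ V={T} → {T} (+0)
site 5, node LVW: LV={T} ∪ W={C} → {C,T} (+1)
site 5, node LVWX: LVW={C,T} ∩ X={T} → {T} (+0)
site 5, node BLVWX: B={T} ∩ LVWX={T} → {T} (+0)
site 6, node LV: L={A} ∪ V={G} → {A,G} (+1)
site 6, node LVW: LV={A,G} ∪ W={C} → {A,C,G} (+1)
site 6, node LVWX: LVW={A,C,G} ∩ X={G} → {G} (+0)
site 6, node BLVWX: B={T} ∪ LVWX={G} → {G,T} (+1)
site 7, node LV: L={A} ∪ V={G} → {A,G} (+1)
site 7, node LVW: LV={A,G} ∩ W={A} → {A} (+0)
site 7, node LVWX: LVW={A} ∪ X={C} → {A,C} (+1)
site 7, node BLVWX: B={T} ∪ LVWX={A,C} → {A,C,T} (+1)
per-site changes: [2, 2, 2, 2, 3, 1, 3, 3]; total = 18

2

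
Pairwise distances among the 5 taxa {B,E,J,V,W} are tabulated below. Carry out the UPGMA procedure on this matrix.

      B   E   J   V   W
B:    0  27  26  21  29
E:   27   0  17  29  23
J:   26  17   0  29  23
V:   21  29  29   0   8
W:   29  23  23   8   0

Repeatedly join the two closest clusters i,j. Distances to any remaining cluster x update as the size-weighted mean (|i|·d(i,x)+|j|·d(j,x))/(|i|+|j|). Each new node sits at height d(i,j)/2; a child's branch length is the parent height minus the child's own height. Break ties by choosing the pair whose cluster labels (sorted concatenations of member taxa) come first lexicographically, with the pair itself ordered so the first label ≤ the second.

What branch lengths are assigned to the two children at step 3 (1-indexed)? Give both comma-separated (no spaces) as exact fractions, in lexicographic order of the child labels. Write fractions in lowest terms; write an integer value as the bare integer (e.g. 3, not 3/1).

1. join V+W (d=8) ⇒ VW; edges |V|=4, |W|=4
  updated: d(B,VW)=25, d(E,VW)=26, d(J,VW)=26
2. join E+J (d=17) ⇒ EJ; edges |E|=17/2, |J|=17/2
  updated: d(B,EJ)=53/2, d(EJ,VW)=26
3. join B+VW (d=25) ⇒ BVW; edges |B|=25/2, |VW|=17/2
  updated: d(BVW,EJ)=157/6
4. join BVW+EJ (d=157/6) ⇒ BEJVW; edges |BVW|=7/12, |EJ|=55/12
final tree: ((B:25/2,(V:4,W:4):17/2):7/12,(E:17/2,J:17/2):55/12)
total length: 307/6

25/2,17/2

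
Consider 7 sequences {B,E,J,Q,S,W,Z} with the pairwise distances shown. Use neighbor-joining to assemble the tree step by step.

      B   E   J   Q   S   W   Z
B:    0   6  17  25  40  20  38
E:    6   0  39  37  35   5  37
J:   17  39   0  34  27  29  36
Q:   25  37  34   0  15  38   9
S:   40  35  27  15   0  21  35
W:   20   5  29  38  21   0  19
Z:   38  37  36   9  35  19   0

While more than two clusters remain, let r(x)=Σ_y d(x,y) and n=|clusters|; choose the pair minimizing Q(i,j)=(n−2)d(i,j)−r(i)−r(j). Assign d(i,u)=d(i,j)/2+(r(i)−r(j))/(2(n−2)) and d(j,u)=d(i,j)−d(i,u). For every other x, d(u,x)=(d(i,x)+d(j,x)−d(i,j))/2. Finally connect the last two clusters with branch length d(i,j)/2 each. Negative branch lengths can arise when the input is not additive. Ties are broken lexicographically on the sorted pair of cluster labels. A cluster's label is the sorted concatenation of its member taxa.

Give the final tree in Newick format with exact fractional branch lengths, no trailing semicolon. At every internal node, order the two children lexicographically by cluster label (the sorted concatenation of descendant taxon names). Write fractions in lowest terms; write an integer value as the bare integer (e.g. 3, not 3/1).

iteration 1: select Q,Z (d=9, Q=-287); attach at lengths (29/10, 61/10); label the merged cluster QZ
  updated: d(B,QZ)=27, d(E,QZ)=65/2, d(J,QZ)=61/2, d(QZ,S)=41/2, d(QZ,W)=24
iteration 2: select B,E (d=6, Q=-407/2); attach at lengths (33/16, 63/16); label the merged cluster BE
  updated: d(BE,J)=25, d(BE,QZ)=107/4, d(BE,S)=69/2, d(BE,W)=19/2
iteration 3: select BE,W (d=19/2, Q=-603/4); attach at lengths (163/24, 65/24); label the merged cluster BEW
  updated: d(BEW,J)=89/4, d(BEW,QZ)=165/8, d(BEW,S)=23
iteration 4: select BEW,J (d=89/4, Q=-809/8); attach at lengths (245/32, 467/32); label the merged cluster BEJW
  updated: d(BEJW,QZ)=231/16, d(BEJW,S)=111/8
iteration 5: select BEJW,QZ (d=231/16, Q=-781/16); attach at lengths (125/32, 337/32); label the merged cluster BEJQWZ
  updated: d(BEJQWZ,S)=319/32
iteration 6: select BEJQWZ,S (d=319/32); attach at lengths (319/64, 319/64); label the merged cluster BEJQSWZ
final tree: (((((B:33/16,E:63/16):163/24,W:65/24):245/32,J:467/32):125/32,(Q:29/10,Z:61/10):337/32):319/64,S:319/64)
total length: 2277/32

(((((B:33/16,E:63/16):163/24,W:65/24):245/32,J:467/32):125/32,(Q:29/10,Z:61/10):337/32):319/64,S:319/64)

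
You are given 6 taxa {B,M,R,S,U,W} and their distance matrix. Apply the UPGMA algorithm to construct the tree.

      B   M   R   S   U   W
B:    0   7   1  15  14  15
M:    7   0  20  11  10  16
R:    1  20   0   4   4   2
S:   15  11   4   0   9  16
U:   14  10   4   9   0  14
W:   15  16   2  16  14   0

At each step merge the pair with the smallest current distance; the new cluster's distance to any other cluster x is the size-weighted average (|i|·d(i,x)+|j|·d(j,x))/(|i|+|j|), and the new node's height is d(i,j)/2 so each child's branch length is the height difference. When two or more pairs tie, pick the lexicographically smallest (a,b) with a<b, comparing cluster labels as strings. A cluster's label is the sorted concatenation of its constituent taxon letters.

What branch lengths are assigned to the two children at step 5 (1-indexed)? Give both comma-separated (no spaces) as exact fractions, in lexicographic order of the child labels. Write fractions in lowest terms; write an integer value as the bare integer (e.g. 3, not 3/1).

67/36,31/36

1. join B+R (d=1) ⇒ BR; edges |B|=1/2, |R|=1/2
  updated: d(BR,M)=27/2, d(BR,S)=19/2, d(BR,U)=9, d(BR,W)=17/2
2. join BR+W (d=17/2) ⇒ BRW; edges |BR|=15/4, |W|=17/4
  updated: d(BRW,M)=43/3, d(BRW,S)=35/3, d(BRW,U)=32/3
3. join S+U (d=9) ⇒ SU; edges |S|=9/2, |U|=9/2
  updated: d(BRW,SU)=67/6, d(M,SU)=21/2
4. join M+SU (d=21/2) ⇒ MSU; edges |M|=21/4, |SU|=3/4
  updated: d(BRW,MSU)=110/9
5. join BRW+MSU (d=110/9) ⇒ BMRSUW; edges |BRW|=67/36, |MSU|=31/36
final tree: (((B:1/2,R:1/2):15/4,W:17/4):67/36,(M:21/4,(S:9/2,U:9/2):3/4):31/36)
total length: 481/18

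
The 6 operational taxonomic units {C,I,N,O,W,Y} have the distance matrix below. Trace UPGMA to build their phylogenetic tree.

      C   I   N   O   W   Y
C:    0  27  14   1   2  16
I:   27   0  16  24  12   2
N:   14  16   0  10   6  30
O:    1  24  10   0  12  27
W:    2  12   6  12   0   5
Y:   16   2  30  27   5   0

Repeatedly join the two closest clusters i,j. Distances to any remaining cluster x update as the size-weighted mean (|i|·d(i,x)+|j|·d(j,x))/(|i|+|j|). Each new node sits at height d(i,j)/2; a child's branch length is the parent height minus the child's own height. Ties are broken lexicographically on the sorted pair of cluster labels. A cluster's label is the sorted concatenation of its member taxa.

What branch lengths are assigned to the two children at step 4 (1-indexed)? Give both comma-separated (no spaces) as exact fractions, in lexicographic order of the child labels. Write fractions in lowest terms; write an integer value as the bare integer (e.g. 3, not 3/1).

1. join C+O (d=1) ⇒ CO; edges |C|=1/2, |O|=1/2
  updated: d(CO,I)=51/2, d(CO,N)=12, d(CO,W)=7, d(CO,Y)=43/2
2. join I+Y (d=2) ⇒ IY; edges |I|=1, |Y|=1
  updated: d(CO,IY)=47/2, d(IY,N)=23, d(IY,W)=17/2
3. join N+W (d=6) ⇒ NW; edges |N|=3, |W|=3
  updated: d(CO,NW)=19/2, d(IY,NW)=63/4
4. join CO+NW (d=19/2) ⇒ CNOW; edges |CO|=17/4, |NW|=7/4
  updated: d(CNOW,IY)=157/8
5. join CNOW+IY (d=157/8) ⇒ CINOWY; edges |CNOW|=81/16, |IY|=141/16
final tree: (((C:1/2,O:1/2):17/4,(N:3,W:3):7/4):81/16,(I:1,Y:1):141/16)
total length: 231/8

17/4,7/4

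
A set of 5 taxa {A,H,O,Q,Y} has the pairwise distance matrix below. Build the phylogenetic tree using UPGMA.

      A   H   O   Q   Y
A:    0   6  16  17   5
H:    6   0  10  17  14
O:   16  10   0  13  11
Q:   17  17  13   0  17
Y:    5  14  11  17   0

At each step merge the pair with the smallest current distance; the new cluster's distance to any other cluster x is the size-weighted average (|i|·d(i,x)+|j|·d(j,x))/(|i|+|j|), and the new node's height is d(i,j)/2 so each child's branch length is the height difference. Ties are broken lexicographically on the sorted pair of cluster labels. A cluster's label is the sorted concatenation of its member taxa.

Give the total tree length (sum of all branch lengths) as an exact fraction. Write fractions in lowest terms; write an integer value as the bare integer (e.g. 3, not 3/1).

89/3

step 1: merge (A,Y) at d=5; branch lengths A→5/2, Y→5/2; new cluster AY
  updated: d(AY,H)=10, d(AY,O)=27/2, d(AY,Q)=17
step 2: merge (AY,H) at d=10; branch lengths AY→5/2, H→5; new cluster AHY
  updated: d(AHY,O)=37/3, d(AHY,Q)=17
step 3: merge (AHY,O) at d=37/3; branch lengths AHY→7/6, O→37/6; new cluster AHOY
  updated: d(AHOY,Q)=16
step 4: merge (AHOY,Q) at d=16; branch lengths AHOY→11/6, Q→8; new cluster AHOQY
final tree: ((((A:5/2,Y:5/2):5/2,H:5):7/6,O:37/6):11/6,Q:8)
total length: 89/3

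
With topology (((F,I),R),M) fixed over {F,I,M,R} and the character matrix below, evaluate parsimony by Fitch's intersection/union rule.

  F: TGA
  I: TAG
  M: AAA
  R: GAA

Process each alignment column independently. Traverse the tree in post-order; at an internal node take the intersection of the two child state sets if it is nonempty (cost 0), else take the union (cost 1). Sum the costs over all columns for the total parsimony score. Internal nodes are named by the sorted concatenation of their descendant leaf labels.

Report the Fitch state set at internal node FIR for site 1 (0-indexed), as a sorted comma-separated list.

A

FI@0: {T} ∩ {T} = {T} (intersection, +0)
FIR@0: {T} ∪ {G} = {G,T} (union, +1)
FIMR@0: {G,T} ∪ {A} = {A,G,T} (union, +1)
FI@1: {G} ∪ {A} = {A,G} (union, +1)
FIR@1: {A,G} ∩ {A} = {A} (intersection, +0)
FIMR@1: {A} ∩ {A} = {A} (intersection, +0)
FI@2: {A} ∪ {G} = {A,G} (union, +1)
FIR@2: {A,G} ∩ {A} = {A} (intersection, +0)
FIMR@2: {A} ∩ {A} = {A} (intersection, +0)
per-site changes: [2, 1, 1]; total = 4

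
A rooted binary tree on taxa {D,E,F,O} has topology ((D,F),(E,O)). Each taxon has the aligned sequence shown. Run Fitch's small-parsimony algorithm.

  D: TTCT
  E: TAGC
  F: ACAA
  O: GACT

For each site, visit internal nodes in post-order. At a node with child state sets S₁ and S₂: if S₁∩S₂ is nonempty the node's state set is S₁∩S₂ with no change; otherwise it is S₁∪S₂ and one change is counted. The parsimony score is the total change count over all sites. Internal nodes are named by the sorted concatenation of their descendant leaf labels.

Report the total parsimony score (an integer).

8

site 0, node DF: D={T} ∪ F={A} → {A,T} (+1)
site 0, node EO: E={T} ∪ O={G} → {G,T} (+1)
site 0, node DEFO: DF={A,T} ∩ EO={G,T} → {T} (+0)
site 1, node DF: D={T} ∪ F={C} → {C,T} (+1)
site 1, node EO: E={A} ∩ O={A} → {A} (+0)
site 1, node DEFO: DF={C,T} ∪ EO={A} → {A,C,T} (+1)
site 2, node DF: D={C} ∪ F={A} → {A,C} (+1)
site 2, node EO: E={G} ∪ O={C} → {C,G} (+1)
site 2, node DEFO: DF={A,C} ∩ EO={C,G} → {C} (+0)
site 3, node DF: D={T} ∪ F={A} → {A,T} (+1)
site 3, node EO: E={C} ∪ O={T} → {C,T} (+1)
site 3, node DEFO: DF={A,T} ∩ EO={C,T} → {T} (+0)
per-site changes: [2, 2, 2, 2]; total = 8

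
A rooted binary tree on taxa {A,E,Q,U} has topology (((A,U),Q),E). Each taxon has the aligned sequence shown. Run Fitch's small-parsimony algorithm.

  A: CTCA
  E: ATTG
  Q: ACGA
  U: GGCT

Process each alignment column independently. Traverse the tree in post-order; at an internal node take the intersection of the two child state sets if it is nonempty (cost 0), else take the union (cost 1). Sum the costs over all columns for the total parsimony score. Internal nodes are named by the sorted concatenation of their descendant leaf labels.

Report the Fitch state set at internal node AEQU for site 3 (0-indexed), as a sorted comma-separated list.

AU@0: {C} ∪ {G} = {C,G} (union, +1)
AQU@0: {C,G} ∪ {A} = {A,C,G} (union, +1)
AEQU@0: {A,C,G} ∩ {A} = {A} (intersection, +0)
AU@1: {T} ∪ {G} = {G,T} (union, +1)
AQU@1: {G,T} ∪ {C} = {C,G,T} (union, +1)
AEQU@1: {C,G,T} ∩ {T} = {T} (intersection, +0)
AU@2: {C} ∩ {C} = {C} (intersection, +0)
AQU@2: {C} ∪ {G} = {C,G} (union, +1)
AEQU@2: {C,G} ∪ {T} = {C,G,T} (union, +1)
AU@3: {A} ∪ {T} = {A,T} (union, +1)
AQU@3: {A,T} ∩ {A} = {A} (intersection, +0)
AEQU@3: {A} ∪ {G} = {A,G} (union, +1)
per-site changes: [2, 2, 2, 2]; total = 8

A,G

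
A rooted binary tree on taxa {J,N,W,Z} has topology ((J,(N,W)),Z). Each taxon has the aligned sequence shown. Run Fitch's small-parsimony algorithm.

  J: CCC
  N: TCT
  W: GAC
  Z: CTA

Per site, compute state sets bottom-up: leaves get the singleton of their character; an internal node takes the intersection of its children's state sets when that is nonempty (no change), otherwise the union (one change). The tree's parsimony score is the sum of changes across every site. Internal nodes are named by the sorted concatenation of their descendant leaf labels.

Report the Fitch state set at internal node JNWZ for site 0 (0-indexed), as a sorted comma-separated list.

NW@0: {T} ∪ {G} = {G,T} (union, +1)
JNW@0: {C} ∪ {G,T} = {C,G,T} (union, +1)
JNWZ@0: {C,G,T} ∩ {C} = {C} (intersection, +0)
NW@1: {C} ∪ {A} = {A,C} (union, +1)
JNW@1: {C} ∩ {A,C} = {C} (intersection, +0)
JNWZ@1: {C} ∪ {T} = {C,T} (union, +1)
NW@2: {T} ∪ {C} = {C,T} (union, +1)
JNW@2: {C} ∩ {C,T} = {C} (intersection, +0)
JNWZ@2: {C} ∪ {A} = {A,C} (union, +1)
per-site changes: [2, 2, 2]; total = 6

C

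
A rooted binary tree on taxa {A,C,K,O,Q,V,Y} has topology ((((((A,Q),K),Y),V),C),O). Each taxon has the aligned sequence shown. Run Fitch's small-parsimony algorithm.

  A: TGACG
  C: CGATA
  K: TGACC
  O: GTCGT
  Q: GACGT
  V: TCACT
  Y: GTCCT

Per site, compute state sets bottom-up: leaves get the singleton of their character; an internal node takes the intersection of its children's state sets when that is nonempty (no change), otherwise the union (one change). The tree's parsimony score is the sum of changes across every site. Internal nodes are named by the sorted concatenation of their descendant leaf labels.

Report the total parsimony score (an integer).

[col 0] AQ: children A:{T}, Q:{G} ∪→ {G,T}; cost 1
[col 0] AKQ: children AQ:{G,T}, K:{T} ∩→ {T}; cost 0
[col 0] AKQY: children AKQ:{T}, Y:{G} ∪→ {G,T}; cost 1
[col 0] AKQVY: children AKQY:{G,T}, V:{T} ∩→ {T}; cost 0
[col 0] ACKQVY: children AKQVY:{T}, C:{C} ∪→ {C,T}; cost 1
[col 0] ACKOQVY: children ACKQVY:{C,T}, O:{G} ∪→ {C,G,T}; cost 1
[col 1] AQ: children A:{G}, Q:{A} ∪→ {A,G}; cost 1
[col 1] AKQ: children AQ:{A,G}, K:{G} ∩→ {G}; cost 0
[col 1] AKQY: children AKQ:{G}, Y:{T} ∪→ {G,T}; cost 1
[col 1] AKQVY: children AKQY:{G,T}, V:{C} ∪→ {C,G,T}; cost 1
[col 1] ACKQVY: children AKQVY:{C,G,T}, C:{G} ∩→ {G}; cost 0
[col 1] ACKOQVY: children ACKQVY:{G}, O:{T} ∪→ {G,T}; cost 1
[col 2] AQ: children A:{A}, Q:{C} ∪→ {A,C}; cost 1
[col 2] AKQ: children AQ:{A,C}, K:{A} ∩→ {A}; cost 0
[col 2] AKQY: children AKQ:{A}, Y:{C} ∪→ {A,C}; cost 1
[col 2] AKQVY: children AKQY:{A,C}, V:{A} ∩→ {A}; cost 0
[col 2] ACKQVY: children AKQVY:{A}, C:{A} ∩→ {A}; cost 0
[col 2] ACKOQVY: children ACKQVY:{A}, O:{C} ∪→ {A,C}; cost 1
[col 3] AQ: children A:{C}, Q:{G} ∪→ {C,G}; cost 1
[col 3] AKQ: children AQ:{C,G}, K:{C} ∩→ {C}; cost 0
[col 3] AKQY: children AKQ:{C}, Y:{C} ∩→ {C}; cost 0
[col 3] AKQVY: children AKQY:{C}, V:{C} ∩→ {C}; cost 0
[col 3] ACKQVY: children AKQVY:{C}, C:{T} ∪→ {C,T}; cost 1
[col 3] ACKOQVY: children ACKQVY:{C,T}, O:{G} ∪→ {C,G,T}; cost 1
[col 4] AQ: children A:{G}, Q:{T} ∪→ {G,T}; cost 1
[col 4] AKQ: children AQ:{G,T}, K:{C} ∪→ {C,G,T}; cost 1
[col 4] AKQY: children AKQ:{C,G,T}, Y:{T} ∩→ {T}; cost 0
[col 4] AKQVY: children AKQY:{T}, V:{T} ∩→ {T}; cost 0
[col 4] ACKQVY: children AKQVY:{T}, C:{A} ∪→ {A,T}; cost 1
[col 4] ACKOQVY: children ACKQVY:{A,T}, O:{T} ∩→ {T}; cost 0
per-site changes: [4, 4, 3, 3, 3]; total = 17

17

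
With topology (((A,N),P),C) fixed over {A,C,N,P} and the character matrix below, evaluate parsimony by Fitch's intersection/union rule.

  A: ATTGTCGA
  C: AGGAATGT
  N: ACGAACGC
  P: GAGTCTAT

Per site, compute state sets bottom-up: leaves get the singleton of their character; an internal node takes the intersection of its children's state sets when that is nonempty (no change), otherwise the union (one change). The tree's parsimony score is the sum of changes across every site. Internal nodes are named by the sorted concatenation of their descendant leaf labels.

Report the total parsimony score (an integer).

13

AN@0: {A} ∩ {A} = {A} (intersection, +0)
ANP@0: {A} ∪ {G} = {A,G} (union, +1)
ACNP@0: {A,G} ∩ {A} = {A} (intersection, +0)
AN@1: {T} ∪ {C} = {C,T} (union, +1)
ANP@1: {C,T} ∪ {A} = {A,C,T} (union, +1)
ACNP@1: {A,C,T} ∪ {G} = {A,C,G,T} (union, +1)
AN@2: {T} ∪ {G} = {G,T} (union, +1)
ANP@2: {G,T} ∩ {G} = {G} (intersection, +0)
ACNP@2: {G} ∩ {G} = {G} (intersection, +0)
AN@3: {G} ∪ {A} = {A,G} (union, +1)
ANP@3: {A,G} ∪ {T} = {A,G,T} (union, +1)
ACNP@3: {A,G,T} ∩ {A} = {A} (intersection, +0)
AN@4: {T} ∪ {A} = {A,T} (union, +1)
ANP@4: {A,T} ∪ {C} = {A,C,T} (union, +1)
ACNP@4: {A,C,T} ∩ {A} = {A} (intersection, +0)
AN@5: {C} ∩ {C} = {C} (intersection, +0)
ANP@5: {C} ∪ {T} = {C,T} (union, +1)
ACNP@5: {C,T} ∩ {T} = {T} (intersection, +0)
AN@6: {G} ∩ {G} = {G} (intersection, +0)
ANP@6: {G} ∪ {A} = {A,G} (union, +1)
ACNP@6: {A,G} ∩ {G} = {G} (intersection, +0)
AN@7: {A} ∪ {C} = {A,C} (union, +1)
ANP@7: {A,C} ∪ {T} = {A,C,T} (union, +1)
ACNP@7: {A,C,T} ∩ {T} = {T} (intersection, +0)
per-site changes: [1, 3, 1, 2, 2, 1, 1, 2]; total = 13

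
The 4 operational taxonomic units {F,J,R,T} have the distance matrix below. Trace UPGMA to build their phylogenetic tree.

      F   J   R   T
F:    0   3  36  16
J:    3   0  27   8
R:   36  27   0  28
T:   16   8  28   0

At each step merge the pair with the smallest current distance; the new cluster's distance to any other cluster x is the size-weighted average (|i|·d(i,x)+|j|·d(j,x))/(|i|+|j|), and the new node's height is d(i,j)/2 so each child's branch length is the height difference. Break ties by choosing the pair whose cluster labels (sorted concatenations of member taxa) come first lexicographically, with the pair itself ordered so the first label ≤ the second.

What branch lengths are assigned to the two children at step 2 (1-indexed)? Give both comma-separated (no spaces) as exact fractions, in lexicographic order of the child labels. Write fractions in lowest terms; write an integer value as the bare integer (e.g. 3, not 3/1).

9/2,6

step 1: merge (F,J) at d=3; branch lengths F→3/2, J→3/2; new cluster FJ
  updated: d(FJ,R)=63/2, d(FJ,T)=12
step 2: merge (FJ,T) at d=12; branch lengths FJ→9/2, T→6; new cluster FJT
  updated: d(FJT,R)=91/3
step 3: merge (FJT,R) at d=91/3; branch lengths FJT→55/6, R→91/6; new cluster FJRT
final tree: (((F:3/2,J:3/2):9/2,T:6):55/6,R:91/6)
total length: 227/6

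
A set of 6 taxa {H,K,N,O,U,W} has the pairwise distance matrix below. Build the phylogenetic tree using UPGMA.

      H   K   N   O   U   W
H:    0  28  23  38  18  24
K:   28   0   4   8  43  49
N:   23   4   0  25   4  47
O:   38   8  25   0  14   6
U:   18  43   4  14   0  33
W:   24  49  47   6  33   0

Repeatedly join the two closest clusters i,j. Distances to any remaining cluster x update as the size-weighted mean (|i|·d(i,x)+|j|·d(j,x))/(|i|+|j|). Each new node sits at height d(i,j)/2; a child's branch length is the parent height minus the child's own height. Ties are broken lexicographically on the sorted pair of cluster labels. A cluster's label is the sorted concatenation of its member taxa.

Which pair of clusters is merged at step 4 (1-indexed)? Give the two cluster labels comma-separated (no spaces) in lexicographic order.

1. join K+N (d=4) ⇒ KN; edges |K|=2, |N|=2
  updated: d(H,KN)=51/2, d(KN,O)=33/2, d(KN,U)=47/2, d(KN,W)=48
2. join O+W (d=6) ⇒ OW; edges |O|=3, |W|=3
  updated: d(H,OW)=31, d(KN,OW)=129/4, d(OW,U)=47/2
3. join H+U (d=18) ⇒ HU; edges |H|=9, |U|=9
  updated: d(HU,KN)=49/2, d(HU,OW)=109/4
4. join HU+KN (d=49/2) ⇒ HKNU; edges |HU|=13/4, |KN|=41/4
  updated: d(HKNU,OW)=119/4
5. join HKNU+OW (d=119/4) ⇒ HKNOUW; edges |HKNU|=21/8, |OW|=95/8
final tree: (((H:9,U:9):13/4,(K:2,N:2):41/4):21/8,(O:3,W:3):95/8)
total length: 56

HU,KN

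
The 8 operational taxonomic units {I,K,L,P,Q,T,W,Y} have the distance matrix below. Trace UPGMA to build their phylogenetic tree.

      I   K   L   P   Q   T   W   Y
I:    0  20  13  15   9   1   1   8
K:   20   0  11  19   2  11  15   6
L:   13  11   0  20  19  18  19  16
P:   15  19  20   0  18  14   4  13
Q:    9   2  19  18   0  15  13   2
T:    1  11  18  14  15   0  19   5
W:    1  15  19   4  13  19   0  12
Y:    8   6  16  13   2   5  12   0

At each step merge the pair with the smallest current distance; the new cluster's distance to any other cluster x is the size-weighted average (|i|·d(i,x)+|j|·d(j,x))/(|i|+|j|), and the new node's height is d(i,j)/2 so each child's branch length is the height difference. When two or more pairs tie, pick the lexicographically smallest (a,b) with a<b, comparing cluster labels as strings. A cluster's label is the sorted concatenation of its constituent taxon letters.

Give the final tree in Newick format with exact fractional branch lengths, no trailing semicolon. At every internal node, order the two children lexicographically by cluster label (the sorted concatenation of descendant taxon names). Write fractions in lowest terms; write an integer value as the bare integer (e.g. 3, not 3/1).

((((I:1/2,T:1/2):31/6,((K:1,Q:1):1,Y:2):11/3):77/60,(P:2,W:2):99/20):187/140,L:58/7)

1. join I+T (d=1) ⇒ IT; edges |I|=1/2, |T|=1/2
  updated: d(IT,K)=31/2, d(IT,L)=31/2, d(IT,P)=29/2, d(IT,Q)=12, d(IT,W)=10, d(IT,Y)=13/2
2. join K+Q (d=2) ⇒ KQ; edges |K|=1, |Q|=1
  updated: d(IT,KQ)=55/4, d(KQ,L)=15, d(KQ,P)=37/2, d(KQ,W)=14, d(KQ,Y)=4
3. join KQ+Y (d=4) ⇒ KQY; edges |KQ|=1, |Y|=2
  updated: d(IT,KQY)=34/3, d(KQY,L)=46/3, d(KQY,P)=50/3, d(KQY,W)=40/3
4. join P+W (d=4) ⇒ PW; edges |P|=2, |W|=2
  updated: d(IT,PW)=49/4, d(KQY,PW)=15, d(L,PW)=39/2
5. join IT+KQY (d=34/3) ⇒ IKQTY; edges |IT|=31/6, |KQY|=11/3
  updated: d(IKQTY,L)=77/5, d(IKQTY,PW)=139/10
6. join IKQTY+PW (d=139/10) ⇒ IKPQTWY; edges |IKQTY|=77/60, |PW|=99/20
  updated: d(IKPQTWY,L)=116/7
7. join IKPQTWY+L (d=116/7) ⇒ IKLPQTWY; edges |IKPQTWY|=187/140, |L|=58/7
final tree: ((((I:1/2,T:1/2):31/6,((K:1,Q:1):1,Y:2):11/3):77/60,(P:2,W:2):99/20):187/140,L:58/7)
total length: 14569/420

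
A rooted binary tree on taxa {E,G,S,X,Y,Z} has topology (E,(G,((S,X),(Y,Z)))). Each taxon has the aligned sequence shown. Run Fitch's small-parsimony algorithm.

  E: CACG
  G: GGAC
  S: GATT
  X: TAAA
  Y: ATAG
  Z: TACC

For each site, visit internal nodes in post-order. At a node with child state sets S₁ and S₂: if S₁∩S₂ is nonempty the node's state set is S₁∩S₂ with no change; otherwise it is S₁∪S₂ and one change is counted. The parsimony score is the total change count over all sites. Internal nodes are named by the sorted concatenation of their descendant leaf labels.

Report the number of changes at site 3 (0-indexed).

4

site 0, node SX: S={G} ∪ X={T} → {G,T} (+1)
site 0, node YZ: Y={A} ∪ Z={T} → {A,T} (+1)
site 0, node SXYZ: SX={G,T} ∩ YZ={A,T} → {T} (+0)
site 0, node GSXYZ: G={G} ∪ SXYZ={T} → {G,T} (+1)
site 0, node EGSXYZ: E={C} ∪ GSXYZ={G,T} → {C,G,T} (+1)
site 1, node SX: S={A} ∩ X={A} → {A} (+0)
site 1, node YZ: Y={T} ∪ Z={A} → {A,T} (+1)
site 1, node SXYZ: SX={A} ∩ YZ={A,T} → {A} (+0)
site 1, node GSXYZ: G={G} ∪ SXYZ={A} → {A,G} (+1)
site 1, node EGSXYZ: E={A} ∩ GSXYZ={A,G} → {A} (+0)
site 2, node SX: S={T} ∪ X={A} → {A,T} (+1)
site 2, node YZ: Y={A} ∪ Z={C} → {A,C} (+1)
site 2, node SXYZ: SX={A,T} ∩ YZ={A,C} → {A} (+0)
site 2, node GSXYZ: G={A} ∩ SXYZ={A} → {A} (+0)
site 2, node EGSXYZ: E={C} ∪ GSXYZ={A} → {A,C} (+1)
site 3, node SX: S={T} ∪ X={A} → {A,T} (+1)
site 3, node YZ: Y={G} ∪ Z={C} → {C,G} (+1)
site 3, node SXYZ: SX={A,T} ∪ YZ={C,G} → {A,C,G,T} (+1)
site 3, node GSXYZ: G={C} ∩ SXYZ={A,C,G,T} → {C} (+0)
site 3, node EGSXYZ: E={G} ∪ GSXYZ={C} → {C,G} (+1)
per-site changes: [4, 2, 3, 4]; total = 13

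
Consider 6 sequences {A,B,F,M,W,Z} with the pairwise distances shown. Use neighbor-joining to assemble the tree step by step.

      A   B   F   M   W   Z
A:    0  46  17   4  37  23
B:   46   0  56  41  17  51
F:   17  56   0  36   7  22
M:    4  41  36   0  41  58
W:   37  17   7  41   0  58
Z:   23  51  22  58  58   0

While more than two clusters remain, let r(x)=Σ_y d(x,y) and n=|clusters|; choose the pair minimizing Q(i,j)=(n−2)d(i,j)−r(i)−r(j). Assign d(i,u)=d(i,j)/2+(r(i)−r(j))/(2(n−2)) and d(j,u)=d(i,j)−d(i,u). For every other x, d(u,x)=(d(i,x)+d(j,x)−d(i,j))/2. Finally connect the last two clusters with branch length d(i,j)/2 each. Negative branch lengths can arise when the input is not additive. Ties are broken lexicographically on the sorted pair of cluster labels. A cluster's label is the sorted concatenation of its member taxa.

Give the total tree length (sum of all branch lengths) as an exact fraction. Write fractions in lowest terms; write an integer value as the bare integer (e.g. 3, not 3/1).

step 1: merge (B,W) at d=17, Q=-303; branch lengths B→119/8, W→17/8; new cluster BW
  updated: d(A,BW)=33, d(BW,F)=23, d(BW,M)=65/2, d(BW,Z)=46
step 2: merge (A,M) at d=4, Q=-391/2; branch lengths A→-83/12, M→131/12; new cluster AM
  updated: d(AM,BW)=123/4, d(AM,F)=49/2, d(AM,Z)=77/2
step 3: merge (AM,BW) at d=123/4, Q=-132; branch lengths AM→111/8, BW→135/8; new cluster ABMW
  updated: d(ABMW,F)=67/8, d(ABMW,Z)=215/8
step 4: merge (ABMW,F) at d=67/8, Q=-229/4; branch lengths ABMW→53/8, F→7/4; new cluster ABFMW
  updated: d(ABFMW,Z)=81/4
step 5: merge (ABFMW,Z) at d=81/4; branch lengths ABFMW→81/8, Z→81/8; new cluster ABFMWZ
final tree: ((((A:-83/12,M:131/12):111/8,(B:119/8,W:17/8):135/8):53/8,F:7/4):81/8,Z:81/8)
total length: 643/8

643/8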